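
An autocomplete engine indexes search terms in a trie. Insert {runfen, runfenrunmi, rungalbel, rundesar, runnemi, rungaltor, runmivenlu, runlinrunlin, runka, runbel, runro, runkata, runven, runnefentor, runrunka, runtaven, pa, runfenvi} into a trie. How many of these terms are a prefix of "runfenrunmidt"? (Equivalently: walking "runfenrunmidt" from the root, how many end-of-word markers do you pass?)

Walk "runfenrunmidt" from the root; an end-of-word marker is hit whenever a stored word is a prefix of "runfenrunmidt".
Prefixes of the query that are stored words: "runfen", "runfenrunmi"
Count: 2

2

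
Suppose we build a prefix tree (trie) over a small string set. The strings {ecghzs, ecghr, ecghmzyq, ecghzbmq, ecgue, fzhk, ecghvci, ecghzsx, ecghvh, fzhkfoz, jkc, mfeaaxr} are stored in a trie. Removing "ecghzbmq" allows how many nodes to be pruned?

3

After clearing the end-marker at "ecghzbmq", prune upward until reaching a node still needed by another word.
The suffix "bmq" (3 nodes) is used only by "ecghzbmq"; the node for "ecghz" still has the child "s", so pruning stops there.
Nodes removed: 3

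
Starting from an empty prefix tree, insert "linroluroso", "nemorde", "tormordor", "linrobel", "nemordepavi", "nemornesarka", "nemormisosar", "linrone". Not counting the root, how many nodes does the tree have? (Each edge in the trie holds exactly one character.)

50

Trace insertions, counting only characters that open a new branch:
  "linroluroso" → 11 new (l, i, n, r, o, l, u, r, o, s, o)
  "nemorde" → 7 new (n, e, m, o, r, d, e)
  "tormordor" → 9 new (t, o, r, m, o, r, d, o, r)
  "linrobel" → prefix "linro" already present; 3 new (b, e, l)
  "nemordepavi" → prefix "nemorde" already present; 4 new (p, a, v, i)
  "nemornesarka" → prefix "nemor" already present; 7 new (n, e, s, a, r, k, a)
  "nemormisosar" → prefix "nemor" already present; 7 new (m, i, s, o, s, a, r)
  "linrone" → prefix "linro" already present; 2 new (n, e)
Total nodes = 11 + 7 + 9 + 3 + 4 + 7 + 7 + 2 = 50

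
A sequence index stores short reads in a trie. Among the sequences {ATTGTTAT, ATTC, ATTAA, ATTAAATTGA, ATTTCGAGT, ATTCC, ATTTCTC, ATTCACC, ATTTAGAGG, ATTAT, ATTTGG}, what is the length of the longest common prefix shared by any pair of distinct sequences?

5

Equivalently: take the maximum, over all pairs, of their longest common prefix length.
e.g. "ATTAA" and "ATTAAATTGA" share the prefix "ATTAA" of length 5; no pair shares a longer one.
Longest shared-prefix length: 5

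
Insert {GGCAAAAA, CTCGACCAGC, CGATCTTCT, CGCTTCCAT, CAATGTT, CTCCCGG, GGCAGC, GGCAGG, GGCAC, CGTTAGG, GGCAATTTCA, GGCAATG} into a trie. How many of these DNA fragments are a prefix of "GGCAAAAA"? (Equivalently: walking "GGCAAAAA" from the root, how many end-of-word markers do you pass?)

1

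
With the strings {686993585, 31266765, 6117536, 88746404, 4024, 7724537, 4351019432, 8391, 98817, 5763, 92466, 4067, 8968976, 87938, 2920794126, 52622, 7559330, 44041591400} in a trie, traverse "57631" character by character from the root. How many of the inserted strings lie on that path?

Traverse "57631" character by character; count nodes along the way that are marked as word ends.
Prefixes of the query that are stored words: "5763"
Count: 1

1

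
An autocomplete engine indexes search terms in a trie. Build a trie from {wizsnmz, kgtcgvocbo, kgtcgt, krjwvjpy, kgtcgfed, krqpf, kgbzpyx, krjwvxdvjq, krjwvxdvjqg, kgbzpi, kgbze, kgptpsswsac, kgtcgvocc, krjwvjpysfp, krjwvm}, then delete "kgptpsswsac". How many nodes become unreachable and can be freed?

9

Walk "kgptpsswsac" from the leaf back toward the root, removing each node that no remaining word uses.
The suffix "ptpsswsac" (9 nodes) is used only by "kgptpsswsac"; the node for "kg" still has the child "t", so pruning stops there.
Nodes removed: 9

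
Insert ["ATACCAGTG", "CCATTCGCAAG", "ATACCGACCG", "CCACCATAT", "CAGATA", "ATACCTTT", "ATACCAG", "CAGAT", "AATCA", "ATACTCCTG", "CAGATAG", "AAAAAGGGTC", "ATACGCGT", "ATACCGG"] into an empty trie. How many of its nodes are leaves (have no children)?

Leaves are exactly the stored words that no other stored word extends.
Those words: "AAAAAGGGTC", "AATCA", "ATACCAGTG", "ATACCGACCG", "ATACCGG", "ATACCTTT", "ATACGCGT", "ATACTCCTG", "CAGATAG", "CCACCATAT", "CCATTCGCAAG"
Leaf count: 11

11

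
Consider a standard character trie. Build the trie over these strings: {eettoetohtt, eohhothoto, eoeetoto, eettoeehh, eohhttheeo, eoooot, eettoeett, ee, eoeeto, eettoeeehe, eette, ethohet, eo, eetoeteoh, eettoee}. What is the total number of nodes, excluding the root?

57

For each word, the new-node count is its length minus the longest prefix already in the trie:
  "eettoetohtt" → 11 new (e, e, t, t, o, e, t, o, h, t, t)
  "eohhothoto" → prefix "e" already present; 9 new (o, h, h, o, t, h, o, t, o)
  "eoeetoto" → prefix "eo" already present; 6 new (e, e, t, o, t, o)
  "eettoeehh" → prefix "eettoe" already present; 3 new (e, h, h)
  "eohhttheeo" → prefix "eohh" already present; 6 new (t, t, h, e, e, o)
  "eoooot" → prefix "eo" already present; 4 new (o, o, o, t)
  "eettoeett" → prefix "eettoee" already present; 2 new (t, t)
  "ee" → prefix "ee" already present; 0 new (none)
  "eoeeto" → prefix "eoeeto" already present; 0 new (none)
  "eettoeeehe" → prefix "eettoee" already present; 3 new (e, h, e)
  "eette" → prefix "eett" already present; 1 new (e)
  "ethohet" → prefix "e" already present; 6 new (t, h, o, h, e, t)
  "eo" → prefix "eo" already present; 0 new (none)
  "eetoeteoh" → prefix "eet" already present; 6 new (o, e, t, e, o, h)
  "eettoee" → prefix "eettoee" already present; 0 new (none)
Total nodes = 11 + 9 + 6 + 3 + 6 + 4 + 2 + 0 + 0 + 3 + 1 + 6 + 0 + 6 + 0 = 57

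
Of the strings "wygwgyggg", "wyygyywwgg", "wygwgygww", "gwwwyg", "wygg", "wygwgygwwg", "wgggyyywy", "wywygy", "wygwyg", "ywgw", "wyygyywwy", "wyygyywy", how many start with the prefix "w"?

10

Traverse to the node for "w", then collect every word in that subtree.
Matches: "wgggyyywy", "wygg", "wygwgyggg", "wygwgygww", "wygwgygwwg", "wygwyg", "wywygy", "wyygyywwgg", "wyygyywwy", "wyygyywy"
Count: 10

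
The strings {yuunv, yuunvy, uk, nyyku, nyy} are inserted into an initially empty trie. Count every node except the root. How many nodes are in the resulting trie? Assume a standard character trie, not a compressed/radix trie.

Trie structure (* marks end of a word):
(root)
├─ n
│  └─ y
│     └─ y *
│        └─ k
│           └─ u *
├─ u
│  └─ k *
└─ y
   └─ u
      └─ u
         └─ n
            └─ v *
               └─ y *
Counting every labelled node above: 13.

13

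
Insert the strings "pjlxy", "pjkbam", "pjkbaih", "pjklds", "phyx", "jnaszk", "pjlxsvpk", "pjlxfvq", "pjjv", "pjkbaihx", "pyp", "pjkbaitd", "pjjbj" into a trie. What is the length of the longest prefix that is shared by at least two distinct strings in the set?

Look for the deepest trie node that still has at least two words in its subtree.
e.g. "pjkbaih" and "pjkbaihx" share the prefix "pjkbaih" of length 7; no pair shares a longer one.
Longest shared-prefix length: 7

7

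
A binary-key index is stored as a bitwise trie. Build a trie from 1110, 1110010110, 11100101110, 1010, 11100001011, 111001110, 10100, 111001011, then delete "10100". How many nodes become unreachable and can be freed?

A node on "10100"'s path can go only if nothing else ends at it or branches off below it.
The suffix "0" (1 node) is used only by "10100"; "1010" is itself a stored word, so pruning stops there.
Nodes removed: 1

1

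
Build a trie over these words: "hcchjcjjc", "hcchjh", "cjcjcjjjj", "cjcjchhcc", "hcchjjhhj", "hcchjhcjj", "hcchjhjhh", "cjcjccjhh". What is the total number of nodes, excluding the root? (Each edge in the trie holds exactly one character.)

37

Insert word by word; a character creates a node only if that edge doesn't already exist:
  "hcchjcjjc" → 9 new (h, c, c, h, j, c, j, j, c)
  "hcchjh" → prefix "hcchj" already present; 1 new (h)
  "cjcjcjjjj" → 9 new (c, j, c, j, c, j, j, j, j)
  "cjcjchhcc" → prefix "cjcjc" already present; 4 new (h, h, c, c)
  "hcchjjhhj" → prefix "hcchj" already present; 4 new (j, h, h, j)
  "hcchjhcjj" → prefix "hcchjh" already present; 3 new (c, j, j)
  "hcchjhjhh" → prefix "hcchjh" already present; 3 new (j, h, h)
  "cjcjccjhh" → prefix "cjcjc" already present; 4 new (c, j, h, h)
Total nodes = 9 + 1 + 9 + 4 + 4 + 3 + 3 + 4 = 37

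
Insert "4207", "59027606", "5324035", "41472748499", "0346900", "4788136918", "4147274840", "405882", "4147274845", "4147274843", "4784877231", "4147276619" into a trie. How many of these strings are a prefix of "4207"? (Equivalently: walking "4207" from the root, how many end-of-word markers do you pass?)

1

Check each prefix of "4207" against the stored set — each match is an end-marker on the path.
Prefixes of the query that are stored words: "4207"
Count: 1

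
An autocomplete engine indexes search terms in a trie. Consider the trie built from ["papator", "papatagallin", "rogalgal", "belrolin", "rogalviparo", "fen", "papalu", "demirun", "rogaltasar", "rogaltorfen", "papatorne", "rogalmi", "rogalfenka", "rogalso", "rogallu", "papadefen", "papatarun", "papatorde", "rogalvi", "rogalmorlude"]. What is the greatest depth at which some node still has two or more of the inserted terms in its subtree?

7

Equivalently: take the maximum, over all pairs, of their longest common prefix length.
e.g. "papator" and "papatorde" share the prefix "papator" of length 7; no pair shares a longer one.
Longest shared-prefix length: 7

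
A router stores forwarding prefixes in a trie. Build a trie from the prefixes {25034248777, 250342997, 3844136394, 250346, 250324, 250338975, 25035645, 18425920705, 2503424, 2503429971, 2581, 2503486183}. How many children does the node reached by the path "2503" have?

Follow the path "2503" to its node, then look at its outgoing edges.
Characters that immediately follow "2503" among the stored strings: {2, 3, 4, 5}.
That node has 4 child edges.

4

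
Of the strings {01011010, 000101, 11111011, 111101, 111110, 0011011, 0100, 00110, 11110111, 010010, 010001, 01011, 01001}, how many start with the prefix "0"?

9

Traverse to the node for "0", then collect every word in that subtree.
Words under "0": 000101, 00110, 0011011, 0100, 010001, 01001, 010010, 01011, 01011010
Count: 9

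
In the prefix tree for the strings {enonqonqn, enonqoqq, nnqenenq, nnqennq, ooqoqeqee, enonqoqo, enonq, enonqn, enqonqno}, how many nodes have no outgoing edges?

A leaf is a node with no children — equivalently, the end of a word that is not a proper prefix of any other stored word.
Those words: "enonqn", "enonqonqn", "enonqoqo", "enonqoqq", "enqonqno", "nnqenenq", "nnqennq", "ooqoqeqee"
Leaf count: 8

8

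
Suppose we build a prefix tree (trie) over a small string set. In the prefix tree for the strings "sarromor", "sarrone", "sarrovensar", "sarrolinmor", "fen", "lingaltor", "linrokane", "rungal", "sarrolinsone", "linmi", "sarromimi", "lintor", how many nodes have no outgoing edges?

A leaf is a node with no children — equivalently, the end of a word that is not a proper prefix of any other stored word.
Those words: "fen", "lingaltor", "linmi", "linrokane", "lintor", "rungal", "sarrolinmor", "sarrolinsone", "sarromimi", "sarromor", "sarrone", "sarrovensar"
Leaf count: 12

12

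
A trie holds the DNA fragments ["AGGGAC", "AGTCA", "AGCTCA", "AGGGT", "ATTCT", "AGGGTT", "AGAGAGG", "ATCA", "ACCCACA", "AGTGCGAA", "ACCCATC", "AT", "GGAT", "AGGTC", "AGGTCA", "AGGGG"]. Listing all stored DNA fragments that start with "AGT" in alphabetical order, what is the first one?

Filter for "AGT…" and sort: "AGTCA", "AGTGCGAA"
Position 1: AGTCA

AGTCA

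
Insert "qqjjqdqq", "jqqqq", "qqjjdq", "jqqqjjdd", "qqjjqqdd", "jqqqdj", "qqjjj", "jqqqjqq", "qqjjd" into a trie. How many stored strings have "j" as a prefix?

Filter for entries beginning with "j":
Matches: "jqqqdj", "jqqqjjdd", "jqqqjqq", "jqqqq"
Count: 4

4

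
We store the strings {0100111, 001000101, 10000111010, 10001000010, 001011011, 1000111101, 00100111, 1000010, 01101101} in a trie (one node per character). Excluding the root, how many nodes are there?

53

For each word, the new-node count is its length minus the longest prefix already in the trie:
  "0100111" → 7 new (0, 1, 0, 0, 1, 1, 1)
  "001000101" → prefix "0" already present; 8 new (0, 1, 0, 0, 0, 1, 0, 1)
  "10000111010" → 11 new (1, 0, 0, 0, 0, 1, 1, 1, 0, 1, 0)
  "10001000010" → prefix "1000" already present; 7 new (1, 0, 0, 0, 0, 1, 0)
  "001011011" → prefix "0010" already present; 5 new (1, 1, 0, 1, 1)
  "1000111101" → prefix "10001" already present; 5 new (1, 1, 1, 0, 1)
  "00100111" → prefix "00100" already present; 3 new (1, 1, 1)
  "1000010" → prefix "100001" already present; 1 new (0)
  "01101101" → prefix "01" already present; 6 new (1, 0, 1, 1, 0, 1)
Total nodes = 7 + 8 + 11 + 7 + 5 + 5 + 3 + 1 + 6 = 53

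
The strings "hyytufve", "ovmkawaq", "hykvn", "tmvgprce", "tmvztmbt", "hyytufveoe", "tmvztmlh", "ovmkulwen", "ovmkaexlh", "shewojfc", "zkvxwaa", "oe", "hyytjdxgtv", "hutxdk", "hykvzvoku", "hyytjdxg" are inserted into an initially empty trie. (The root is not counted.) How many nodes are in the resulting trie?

77

Trace insertions, counting only characters that open a new branch:
  "hyytufve" → 8 new (h, y, y, t, u, f, v, e)
  "ovmkawaq" → 8 new (o, v, m, k, a, w, a, q)
  "hykvn" → prefix "hy" already present; 3 new (k, v, n)
  "tmvgprce" → 8 new (t, m, v, g, p, r, c, e)
  "tmvztmbt" → prefix "tmv" already present; 5 new (z, t, m, b, t)
  "hyytufveoe" → prefix "hyytufve" already present; 2 new (o, e)
  "tmvztmlh" → prefix "tmvztm" already present; 2 new (l, h)
  "ovmkulwen" → prefix "ovmk" already present; 5 new (u, l, w, e, n)
  "ovmkaexlh" → prefix "ovmka" already present; 4 new (e, x, l, h)
  "shewojfc" → 8 new (s, h, e, w, o, j, f, c)
  "zkvxwaa" → 7 new (z, k, v, x, w, a, a)
  "oe" → prefix "o" already present; 1 new (e)
  "hyytjdxgtv" → prefix "hyyt" already present; 6 new (j, d, x, g, t, v)
  "hutxdk" → prefix "h" already present; 5 new (u, t, x, d, k)
  "hykvzvoku" → prefix "hykv" already present; 5 new (z, v, o, k, u)
  "hyytjdxg" → prefix "hyytjdxg" already present; 0 new (none)
Total nodes = 8 + 8 + 3 + 8 + 5 + 2 + 2 + 5 + 4 + 8 + 7 + 1 + 6 + 5 + 5 + 0 = 77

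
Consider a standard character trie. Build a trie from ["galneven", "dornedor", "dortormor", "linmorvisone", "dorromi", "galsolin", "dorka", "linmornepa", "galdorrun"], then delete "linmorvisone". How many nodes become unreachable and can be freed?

6

A node on "linmorvisone"'s path can go only if nothing else ends at it or branches off below it.
The suffix "visone" (6 nodes) is used only by "linmorvisone"; the node for "linmor" still has the child "n", so pruning stops there.
Nodes removed: 6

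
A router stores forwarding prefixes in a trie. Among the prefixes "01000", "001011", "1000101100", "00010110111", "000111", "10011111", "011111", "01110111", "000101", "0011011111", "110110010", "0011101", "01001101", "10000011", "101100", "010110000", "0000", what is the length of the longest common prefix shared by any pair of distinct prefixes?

The deepest shared node is where two words last agree before diverging.
"000101" and "00010110111" agree on "000101" (6 characters) before diverging; nothing deeper is shared.
Longest shared-prefix length: 6

6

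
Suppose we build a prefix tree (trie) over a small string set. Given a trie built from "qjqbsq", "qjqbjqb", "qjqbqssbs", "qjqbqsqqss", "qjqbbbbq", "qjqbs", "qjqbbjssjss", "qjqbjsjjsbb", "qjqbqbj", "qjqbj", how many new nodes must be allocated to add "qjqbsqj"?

1

Walking "qjqbsqj" from the root, the first 6 characters ("qjqbsq") follow existing edges; "j" is the first miss.
So 7 − 6 = 1 new nodes.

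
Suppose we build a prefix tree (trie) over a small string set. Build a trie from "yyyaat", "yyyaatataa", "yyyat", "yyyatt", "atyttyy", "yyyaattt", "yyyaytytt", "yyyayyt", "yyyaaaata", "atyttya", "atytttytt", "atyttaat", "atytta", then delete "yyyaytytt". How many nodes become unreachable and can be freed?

Walk "yyyaytytt" from the leaf back toward the root, removing each node that no remaining word uses.
The suffix "tytt" (4 nodes) is used only by "yyyaytytt"; the node for "yyyay" still has the child "y", so pruning stops there.
Nodes removed: 4

4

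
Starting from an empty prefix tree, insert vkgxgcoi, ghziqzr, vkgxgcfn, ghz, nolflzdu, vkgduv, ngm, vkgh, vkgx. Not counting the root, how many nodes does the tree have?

Count nodes per top-level branch (shared prefixes stored once):
  'g'-branch (ghz, ghziqzr): 7 nodes
  'n'-branch (ngm, nolflzdu): 10 nodes
  'v'-branch (vkgduv, vkgh, vkgx, vkgxgcfn, vkgxgcoi): 14 nodes
Sum: 31

31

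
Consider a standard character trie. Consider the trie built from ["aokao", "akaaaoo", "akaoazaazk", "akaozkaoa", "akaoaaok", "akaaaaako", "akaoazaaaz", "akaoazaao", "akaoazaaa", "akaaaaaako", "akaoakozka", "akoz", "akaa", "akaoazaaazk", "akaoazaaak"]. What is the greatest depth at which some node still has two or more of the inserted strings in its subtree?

10

The deepest shared node is where two words last agree before diverging.
"akaoazaaaz" and "akaoazaaazk" agree on "akaoazaaaz" (10 characters) before diverging; nothing deeper is shared.
Longest shared-prefix length: 10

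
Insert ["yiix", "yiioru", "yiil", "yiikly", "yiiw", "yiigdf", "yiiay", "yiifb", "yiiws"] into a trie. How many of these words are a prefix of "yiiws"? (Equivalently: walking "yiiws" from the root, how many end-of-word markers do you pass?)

Check each prefix of "yiiws" against the stored set — each match is an end-marker on the path.
Prefixes of the query that are stored words: "yiiw", "yiiws"
Count: 2

2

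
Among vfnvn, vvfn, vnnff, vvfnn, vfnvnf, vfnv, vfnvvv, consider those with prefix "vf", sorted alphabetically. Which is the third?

Words with prefix "vf", in lexicographic order: "vfnv", "vfnvn", "vfnvnf", "vfnvvv"
The 3rd is vfnvnf.

vfnvnf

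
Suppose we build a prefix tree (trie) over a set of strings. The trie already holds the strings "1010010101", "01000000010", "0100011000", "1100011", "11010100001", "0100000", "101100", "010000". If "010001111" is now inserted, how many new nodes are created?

2

The longest prefix of "010001111" already in the trie is "0100011" (length 7).
New nodes needed: |"010001111"| − 7 = 9 − 7 = 2.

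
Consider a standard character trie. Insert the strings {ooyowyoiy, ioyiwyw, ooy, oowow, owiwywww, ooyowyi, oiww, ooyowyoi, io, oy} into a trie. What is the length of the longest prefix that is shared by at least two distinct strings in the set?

8

Look for the deepest trie node that still has at least two words in its subtree.
e.g. "ooyowyoi" and "ooyowyoiy" share the prefix "ooyowyoi" of length 8; no pair shares a longer one.
Longest shared-prefix length: 8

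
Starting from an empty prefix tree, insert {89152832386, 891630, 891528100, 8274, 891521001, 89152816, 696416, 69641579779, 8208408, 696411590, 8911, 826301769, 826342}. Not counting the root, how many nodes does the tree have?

Trace insertions, counting only characters that open a new branch:
  "89152832386" → 11 new (8, 9, 1, 5, 2, 8, 3, 2, 3, 8, 6)
  "891630" → prefix "891" already present; 3 new (6, 3, 0)
  "891528100" → prefix "891528" already present; 3 new (1, 0, 0)
  "8274" → prefix "8" already present; 3 new (2, 7, 4)
  "891521001" → prefix "89152" already present; 4 new (1, 0, 0, 1)
  "89152816" → prefix "8915281" already present; 1 new (6)
  "696416" → 6 new (6, 9, 6, 4, 1, 6)
  "69641579779" → prefix "69641" already present; 6 new (5, 7, 9, 7, 7, 9)
  "8208408" → prefix "82" already present; 5 new (0, 8, 4, 0, 8)
  "696411590" → prefix "69641" already present; 4 new (1, 5, 9, 0)
  "8911" → prefix "891" already present; 1 new (1)
  "826301769" → prefix "82" already present; 7 new (6, 3, 0, 1, 7, 6, 9)
  "826342" → prefix "8263" already present; 2 new (4, 2)
Total nodes = 11 + 3 + 3 + 3 + 4 + 1 + 6 + 6 + 5 + 4 + 1 + 7 + 2 = 56

56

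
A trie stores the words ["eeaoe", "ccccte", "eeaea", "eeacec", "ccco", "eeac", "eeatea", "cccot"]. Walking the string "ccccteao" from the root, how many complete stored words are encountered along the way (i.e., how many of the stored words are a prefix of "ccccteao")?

Check each prefix of "ccccteao" against the stored set — each match is an end-marker on the path.
Prefixes of the query that are stored words: "ccccte"
Count: 1

1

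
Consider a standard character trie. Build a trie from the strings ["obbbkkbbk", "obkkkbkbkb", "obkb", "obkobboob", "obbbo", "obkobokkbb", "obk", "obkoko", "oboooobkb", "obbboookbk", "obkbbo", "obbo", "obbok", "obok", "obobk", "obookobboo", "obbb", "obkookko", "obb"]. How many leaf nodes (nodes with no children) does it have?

13

A leaf is a node with no children — equivalently, the end of a word that is not a proper prefix of any other stored word.
Those words: "obbbkkbbk", "obbboookbk", "obbok", "obkbbo", "obkkkbkbkb", "obkobboob", "obkobokkbb", "obkoko", "obkookko", "obobk", "obok", "obookobboo", "oboooobkb"
Leaf count: 13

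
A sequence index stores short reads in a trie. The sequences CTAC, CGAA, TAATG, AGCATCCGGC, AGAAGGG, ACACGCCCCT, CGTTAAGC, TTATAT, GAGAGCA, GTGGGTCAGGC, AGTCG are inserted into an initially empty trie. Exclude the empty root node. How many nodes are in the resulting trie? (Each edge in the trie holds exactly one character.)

67

Trace insertions, counting only characters that open a new branch:
  "CTAC" → 4 new (C, T, A, C)
  "CGAA" → prefix "C" already present; 3 new (G, A, A)
  "TAATG" → 5 new (T, A, A, T, G)
  "AGCATCCGGC" → 10 new (A, G, C, A, T, C, C, G, G, C)
  "AGAAGGG" → prefix "AG" already present; 5 new (A, A, G, G, G)
  "ACACGCCCCT" → prefix "A" already present; 9 new (C, A, C, G, C, C, C, C, T)
  "CGTTAAGC" → prefix "CG" already present; 6 new (T, T, A, A, G, C)
  "TTATAT" → prefix "T" already present; 5 new (T, A, T, A, T)
  "GAGAGCA" → 7 new (G, A, G, A, G, C, A)
  "GTGGGTCAGGC" → prefix "G" already present; 10 new (T, G, G, G, T, C, A, G, G, C)
  "AGTCG" → prefix "AG" already present; 3 new (T, C, G)
Total nodes = 4 + 3 + 5 + 10 + 5 + 9 + 6 + 5 + 7 + 10 + 3 = 67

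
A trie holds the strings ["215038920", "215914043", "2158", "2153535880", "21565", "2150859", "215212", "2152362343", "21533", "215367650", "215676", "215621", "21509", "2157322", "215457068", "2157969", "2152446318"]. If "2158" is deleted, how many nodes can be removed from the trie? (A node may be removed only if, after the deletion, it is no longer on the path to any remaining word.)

After clearing the end-marker at "2158", prune upward until reaching a node still needed by another word.
The suffix "8" (1 node) is used only by "2158"; the node for "215" still has the child "0", so pruning stops there.
Nodes removed: 1

1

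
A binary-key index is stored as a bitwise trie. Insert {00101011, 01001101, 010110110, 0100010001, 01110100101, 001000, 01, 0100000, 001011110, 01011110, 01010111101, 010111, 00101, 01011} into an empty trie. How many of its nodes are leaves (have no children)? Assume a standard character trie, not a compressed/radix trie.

A leaf is a node with no children — equivalently, the end of a word that is not a proper prefix of any other stored word.
Those words: "001000", "00101011", "001011110", "0100000", "0100010001", "01001101", "01010111101", "010110110", "01011110", "01110100101"
Leaf count: 10

10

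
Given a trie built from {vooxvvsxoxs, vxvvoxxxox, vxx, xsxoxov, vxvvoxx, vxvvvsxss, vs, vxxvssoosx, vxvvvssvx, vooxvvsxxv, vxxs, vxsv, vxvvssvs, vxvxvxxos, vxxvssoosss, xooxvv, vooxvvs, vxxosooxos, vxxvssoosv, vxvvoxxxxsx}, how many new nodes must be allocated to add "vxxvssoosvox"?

The longest prefix of "vxxvssoosvox" already in the trie is "vxxvssoosv" (length 10).
So 12 − 10 = 2 new nodes.

2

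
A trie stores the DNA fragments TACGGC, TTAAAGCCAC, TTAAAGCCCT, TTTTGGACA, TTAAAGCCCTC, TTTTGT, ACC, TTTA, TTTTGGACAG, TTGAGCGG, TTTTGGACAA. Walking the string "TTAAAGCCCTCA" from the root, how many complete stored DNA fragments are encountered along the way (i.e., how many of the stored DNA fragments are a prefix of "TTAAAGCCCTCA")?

2

Walk "TTAAAGCCCTCA" from the root; an end-of-word marker is hit whenever a stored word is a prefix of "TTAAAGCCCTCA".
Prefixes of the query that are stored words: "TTAAAGCCCT", "TTAAAGCCCTC"
Count: 2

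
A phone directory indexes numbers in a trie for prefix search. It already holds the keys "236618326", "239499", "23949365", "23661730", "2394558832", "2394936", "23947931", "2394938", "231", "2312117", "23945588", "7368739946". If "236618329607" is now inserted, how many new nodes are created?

4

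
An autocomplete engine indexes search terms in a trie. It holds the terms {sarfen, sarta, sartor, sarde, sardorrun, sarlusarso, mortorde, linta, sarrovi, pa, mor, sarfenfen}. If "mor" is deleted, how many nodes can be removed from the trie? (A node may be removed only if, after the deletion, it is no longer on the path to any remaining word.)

A node on "mor"'s path can go only if nothing else ends at it or branches off below it.
Every node on "mor" is still needed (e.g. by "mortorde"), so nothing is freed.
Nodes removed: 0

0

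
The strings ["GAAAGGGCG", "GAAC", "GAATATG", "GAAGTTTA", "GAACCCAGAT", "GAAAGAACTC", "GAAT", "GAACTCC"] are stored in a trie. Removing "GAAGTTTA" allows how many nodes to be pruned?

Walk "GAAGTTTA" from the leaf back toward the root, removing each node that no remaining word uses.
The suffix "GTTTA" (5 nodes) is used only by "GAAGTTTA"; the node for "GAA" still has the child "A", so pruning stops there.
Nodes removed: 5

5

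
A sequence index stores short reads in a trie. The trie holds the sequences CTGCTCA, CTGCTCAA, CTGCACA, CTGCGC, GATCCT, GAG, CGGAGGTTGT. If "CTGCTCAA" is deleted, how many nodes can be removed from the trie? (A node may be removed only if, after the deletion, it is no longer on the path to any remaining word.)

After clearing the end-marker at "CTGCTCAA", prune upward until reaching a node still needed by another word.
The suffix "A" (1 node) is used only by "CTGCTCAA"; "CTGCTCA" is itself a stored word, so pruning stops there.
Nodes removed: 1

1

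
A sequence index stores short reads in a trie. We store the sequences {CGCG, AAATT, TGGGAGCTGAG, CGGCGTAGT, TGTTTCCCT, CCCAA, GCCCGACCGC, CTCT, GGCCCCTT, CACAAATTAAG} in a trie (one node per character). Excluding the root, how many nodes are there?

Count nodes per top-level branch (shared prefixes stored once):
  'A'-branch (AAATT): 5 nodes
  'C'-branch (CACAAATTAAG, CCCAA, CGCG, CGGCGTAGT, CTCT): 28 nodes
  'G'-branch (GCCCGACCGC, GGCCCCTT): 17 nodes
  'T'-branch (TGGGAGCTGAG, TGTTTCCCT): 18 nodes
Sum: 68

68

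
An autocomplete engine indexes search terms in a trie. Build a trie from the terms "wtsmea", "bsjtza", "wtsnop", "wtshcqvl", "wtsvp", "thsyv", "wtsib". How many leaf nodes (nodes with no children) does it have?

7

Leaves are exactly the stored words that no other stored word extends.
Those words: "bsjtza", "thsyv", "wtshcqvl", "wtsib", "wtsmea", "wtsnop", "wtsvp"
Leaf count: 7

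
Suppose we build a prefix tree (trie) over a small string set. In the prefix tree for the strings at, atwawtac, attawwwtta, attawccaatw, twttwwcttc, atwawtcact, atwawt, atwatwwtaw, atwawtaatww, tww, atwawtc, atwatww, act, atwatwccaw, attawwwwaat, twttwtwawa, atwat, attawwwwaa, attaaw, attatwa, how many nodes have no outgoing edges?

A leaf is a node with no children — equivalently, the end of a word that is not a proper prefix of any other stored word.
Those words: "act", "attaaw", "attatwa", "attawccaatw", "attawwwtta", "attawwwwaat", "atwatwccaw", "atwatwwtaw", "atwawtaatww", "atwawtac", "atwawtcact", "twttwtwawa", "twttwwcttc", "tww"
Leaf count: 14

14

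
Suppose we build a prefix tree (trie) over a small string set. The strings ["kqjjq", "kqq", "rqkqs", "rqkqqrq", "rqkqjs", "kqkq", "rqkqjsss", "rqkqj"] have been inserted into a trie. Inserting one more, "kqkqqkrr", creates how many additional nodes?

4

"kqkq" is already a path in the trie; the remaining "qkrr" must be added.
New nodes needed: |"kqkqqkrr"| − 4 = 8 − 4 = 4.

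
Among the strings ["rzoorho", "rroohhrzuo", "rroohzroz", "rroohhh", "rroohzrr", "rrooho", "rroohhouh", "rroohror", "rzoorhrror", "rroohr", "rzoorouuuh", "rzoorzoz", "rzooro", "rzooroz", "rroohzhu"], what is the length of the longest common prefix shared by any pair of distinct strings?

7

The deepest shared node is where two words last agree before diverging.
e.g. "rroohzroz" and "rroohzrr" share the prefix "rroohzr" of length 7; no pair shares a longer one.
Longest shared-prefix length: 7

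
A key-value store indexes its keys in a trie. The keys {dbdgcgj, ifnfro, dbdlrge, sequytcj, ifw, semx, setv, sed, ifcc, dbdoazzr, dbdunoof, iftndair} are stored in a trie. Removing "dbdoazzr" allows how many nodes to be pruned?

5

A node on "dbdoazzr"'s path can go only if nothing else ends at it or branches off below it.
The suffix "oazzr" (5 nodes) is used only by "dbdoazzr"; the node for "dbd" still has the child "g", so pruning stops there.
Nodes removed: 5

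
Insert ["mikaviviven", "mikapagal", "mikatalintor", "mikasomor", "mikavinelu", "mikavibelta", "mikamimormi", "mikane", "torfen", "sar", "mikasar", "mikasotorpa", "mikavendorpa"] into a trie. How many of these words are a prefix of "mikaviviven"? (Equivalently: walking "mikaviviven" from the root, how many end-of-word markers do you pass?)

Traverse "mikaviviven" character by character; count nodes along the way that are marked as word ends.
Prefixes of the query that are stored words: "mikaviviven"
Count: 1

1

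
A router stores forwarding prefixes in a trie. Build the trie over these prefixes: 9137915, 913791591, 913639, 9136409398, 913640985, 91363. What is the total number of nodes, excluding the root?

Trace insertions, counting only characters that open a new branch:
  "9137915" → 7 new (9, 1, 3, 7, 9, 1, 5)
  "913791591" → prefix "9137915" already present; 2 new (9, 1)
  "913639" → prefix "913" already present; 3 new (6, 3, 9)
  "9136409398" → prefix "9136" already present; 6 new (4, 0, 9, 3, 9, 8)
  "913640985" → prefix "9136409" already present; 2 new (8, 5)
  "91363" → prefix "91363" already present; 0 new (none)
Total nodes = 7 + 2 + 3 + 6 + 2 + 0 = 20

20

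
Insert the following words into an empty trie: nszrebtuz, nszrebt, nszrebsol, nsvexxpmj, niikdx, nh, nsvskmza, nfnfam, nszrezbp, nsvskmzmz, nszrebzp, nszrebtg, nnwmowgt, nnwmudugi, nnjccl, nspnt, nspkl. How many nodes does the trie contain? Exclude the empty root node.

64

Count nodes per top-level branch (shared prefixes stored once):
  'n'-branch (nfnfam, nh, niikdx, nnjccl, nnwmowgt, nnwmudugi, nspkl, nspnt, nsvexxpmj, nsvskmza, nsvskmzmz, nszrebsol, nszrebt, nszrebtg, nszrebtuz, nszrebzp, nszrezbp): 64 nodes
Sum: 64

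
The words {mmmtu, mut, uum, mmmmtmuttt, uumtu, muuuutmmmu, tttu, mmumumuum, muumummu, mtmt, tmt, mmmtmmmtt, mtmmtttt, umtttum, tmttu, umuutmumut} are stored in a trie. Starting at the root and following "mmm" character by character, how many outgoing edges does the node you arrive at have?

Follow the path "mmm" to its node, then look at its outgoing edges.
Distinct next characters after "mmm": m, t.
That node has 2 child edges.

2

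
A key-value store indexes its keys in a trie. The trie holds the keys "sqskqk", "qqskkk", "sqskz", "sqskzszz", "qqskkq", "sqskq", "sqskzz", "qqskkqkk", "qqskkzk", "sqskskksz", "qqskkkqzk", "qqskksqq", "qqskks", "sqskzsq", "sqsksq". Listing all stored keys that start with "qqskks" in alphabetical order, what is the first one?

Words with prefix "qqskks", in lexicographic order: "qqskks", "qqskksqq"
The 1st is qqskks.

qqskks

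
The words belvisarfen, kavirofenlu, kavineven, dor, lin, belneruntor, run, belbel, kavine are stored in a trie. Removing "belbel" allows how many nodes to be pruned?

3

A node on "belbel"'s path can go only if nothing else ends at it or branches off below it.
The suffix "bel" (3 nodes) is used only by "belbel"; the node for "bel" still has the child "v", so pruning stops there.
Nodes removed: 3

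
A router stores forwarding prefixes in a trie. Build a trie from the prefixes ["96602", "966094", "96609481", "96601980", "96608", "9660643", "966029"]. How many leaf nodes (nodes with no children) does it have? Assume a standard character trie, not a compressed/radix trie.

5

A leaf is a node with no children — equivalently, the end of a word that is not a proper prefix of any other stored word.
Those words: "96601980", "966029", "9660643", "96608", "96609481"
Leaf count: 5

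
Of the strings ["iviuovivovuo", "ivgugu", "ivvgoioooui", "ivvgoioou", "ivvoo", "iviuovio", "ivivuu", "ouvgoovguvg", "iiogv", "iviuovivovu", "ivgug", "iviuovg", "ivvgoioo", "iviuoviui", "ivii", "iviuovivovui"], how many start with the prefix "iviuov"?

Filter for entries beginning with "iviuov":
Matches: "iviuovg", "iviuovio", "iviuoviui", "iviuovivovu", "iviuovivovui", "iviuovivovuo"
Count: 6

6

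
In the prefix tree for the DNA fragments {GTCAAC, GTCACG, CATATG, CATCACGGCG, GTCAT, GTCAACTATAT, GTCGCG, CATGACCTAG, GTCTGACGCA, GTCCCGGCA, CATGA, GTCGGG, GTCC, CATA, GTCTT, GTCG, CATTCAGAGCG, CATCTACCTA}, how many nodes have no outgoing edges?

A leaf is a node with no children — equivalently, the end of a word that is not a proper prefix of any other stored word.
Those words: "CATATG", "CATCACGGCG", "CATCTACCTA", "CATGACCTAG", "CATTCAGAGCG", "GTCAACTATAT", "GTCACG", "GTCAT", "GTCCCGGCA", "GTCGCG", "GTCGGG", "GTCTGACGCA", "GTCTT"
Leaf count: 13

13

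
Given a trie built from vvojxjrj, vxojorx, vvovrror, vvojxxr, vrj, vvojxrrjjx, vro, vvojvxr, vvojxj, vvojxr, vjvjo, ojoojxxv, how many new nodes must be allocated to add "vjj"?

"vj" is already a path in the trie; the remaining "j" must be added.
Each of the 1 remaining characters creates one node.

1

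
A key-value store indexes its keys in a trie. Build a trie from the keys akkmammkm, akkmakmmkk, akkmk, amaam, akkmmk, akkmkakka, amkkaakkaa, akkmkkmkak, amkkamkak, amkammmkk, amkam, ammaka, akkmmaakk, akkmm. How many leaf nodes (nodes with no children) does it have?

11

A leaf is a node with no children — equivalently, the end of a word that is not a proper prefix of any other stored word.
Those words: "akkmakmmkk", "akkmammkm", "akkmkakka", "akkmkkmkak", "akkmmaakk", "akkmmk", "amaam", "amkammmkk", "amkkaakkaa", "amkkamkak", "ammaka"
Leaf count: 11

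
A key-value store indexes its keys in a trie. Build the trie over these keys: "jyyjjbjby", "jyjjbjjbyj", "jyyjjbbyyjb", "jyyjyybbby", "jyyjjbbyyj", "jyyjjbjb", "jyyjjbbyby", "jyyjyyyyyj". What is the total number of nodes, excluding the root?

Insert word by word; a character creates a node only if that edge doesn't already exist:
  "jyyjjbjby" → 9 new (j, y, y, j, j, b, j, b, y)
  "jyjjbjjbyj" → prefix "jy" already present; 8 new (j, j, b, j, j, b, y, j)
  "jyyjjbbyyjb" → prefix "jyyjjb" already present; 5 new (b, y, y, j, b)
  "jyyjyybbby" → prefix "jyyj" already present; 6 new (y, y, b, b, b, y)
  "jyyjjbbyyj" → prefix "jyyjjbbyyj" already present; 0 new (none)
  "jyyjjbjb" → prefix "jyyjjbjb" already present; 0 new (none)
  "jyyjjbbyby" → prefix "jyyjjbby" already present; 2 new (b, y)
  "jyyjyyyyyj" → prefix "jyyjyy" already present; 4 new (y, y, y, j)
Total nodes = 9 + 8 + 5 + 6 + 0 + 0 + 2 + 4 = 34

34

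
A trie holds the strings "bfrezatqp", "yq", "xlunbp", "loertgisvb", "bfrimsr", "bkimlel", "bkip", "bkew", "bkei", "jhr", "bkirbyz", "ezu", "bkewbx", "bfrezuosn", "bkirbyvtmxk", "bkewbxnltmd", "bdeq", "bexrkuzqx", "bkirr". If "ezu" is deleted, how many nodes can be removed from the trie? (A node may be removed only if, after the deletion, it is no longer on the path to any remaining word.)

Walk "ezu" from the leaf back toward the root, removing each node that no remaining word uses.
No other word shares any prefix with "ezu", so all 3 of its nodes go.
Nodes removed: 3

3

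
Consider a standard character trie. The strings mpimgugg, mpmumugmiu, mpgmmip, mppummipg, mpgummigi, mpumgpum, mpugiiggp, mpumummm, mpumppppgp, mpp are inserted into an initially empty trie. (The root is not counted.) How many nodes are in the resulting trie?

56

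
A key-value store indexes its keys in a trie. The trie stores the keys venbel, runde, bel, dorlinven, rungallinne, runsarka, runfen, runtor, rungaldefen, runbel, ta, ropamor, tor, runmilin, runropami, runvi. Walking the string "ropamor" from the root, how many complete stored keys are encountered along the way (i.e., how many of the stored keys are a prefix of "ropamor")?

Check each prefix of "ropamor" against the stored set — each match is an end-marker on the path.
Prefixes of the query that are stored words: "ropamor"
Count: 1

1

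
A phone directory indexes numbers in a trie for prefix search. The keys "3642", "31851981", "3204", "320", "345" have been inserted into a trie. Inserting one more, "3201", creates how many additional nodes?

1

Walking "3201" from the root, the first 3 characters ("320") follow existing edges; "1" is the first miss.
New nodes needed: |"3201"| − 3 = 4 − 3 = 1.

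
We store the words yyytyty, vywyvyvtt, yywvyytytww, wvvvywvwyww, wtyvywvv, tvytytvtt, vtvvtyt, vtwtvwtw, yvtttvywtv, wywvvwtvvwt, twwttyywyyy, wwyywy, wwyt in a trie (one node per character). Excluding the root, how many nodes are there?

99

Insert word by word; a character creates a node only if that edge doesn't already exist:
  "yyytyty" → 7 new (y, y, y, t, y, t, y)
  "vywyvyvtt" → 9 new (v, y, w, y, v, y, v, t, t)
  "yywvyytytww" → prefix "yy" already present; 9 new (w, v, y, y, t, y, t, w, w)
  "wvvvywvwyww" → 11 new (w, v, v, v, y, w, v, w, y, w, w)
  "wtyvywvv" → prefix "w" already present; 7 new (t, y, v, y, w, v, v)
  "tvytytvtt" → 9 new (t, v, y, t, y, t, v, t, t)
  "vtvvtyt" → prefix "v" already present; 6 new (t, v, v, t, y, t)
  "vtwtvwtw" → prefix "vt" already present; 6 new (w, t, v, w, t, w)
  "yvtttvywtv" → prefix "y" already present; 9 new (v, t, t, t, v, y, w, t, v)
  "wywvvwtvvwt" → prefix "w" already present; 10 new (y, w, v, v, w, t, v, v, w, t)
  "twwttyywyyy" → prefix "t" already present; 10 new (w, w, t, t, y, y, w, y, y, y)
  "wwyywy" → prefix "w" already present; 5 new (w, y, y, w, y)
  "wwyt" → prefix "wwy" already present; 1 new (t)
Total nodes = 7 + 9 + 9 + 11 + 7 + 9 + 6 + 6 + 9 + 10 + 10 + 5 + 1 = 99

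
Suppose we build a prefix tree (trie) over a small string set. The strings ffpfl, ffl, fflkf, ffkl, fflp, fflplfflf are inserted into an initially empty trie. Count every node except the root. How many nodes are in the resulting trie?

16

For each word, the new-node count is its length minus the longest prefix already in the trie:
  "ffpfl" → 5 new (f, f, p, f, l)
  "ffl" → prefix "ff" already present; 1 new (l)
  "fflkf" → prefix "ffl" already present; 2 new (k, f)
  "ffkl" → prefix "ff" already present; 2 new (k, l)
  "fflp" → prefix "ffl" already present; 1 new (p)
  "fflplfflf" → prefix "fflp" already present; 5 new (l, f, f, l, f)
Total nodes = 5 + 1 + 2 + 2 + 1 + 5 = 16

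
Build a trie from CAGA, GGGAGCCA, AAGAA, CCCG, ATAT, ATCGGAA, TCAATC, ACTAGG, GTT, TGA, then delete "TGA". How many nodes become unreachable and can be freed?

2

A node on "TGA"'s path can go only if nothing else ends at it or branches off below it.
The suffix "GA" (2 nodes) is used only by "TGA"; the node for "T" still has the child "C", so pruning stops there.
Nodes removed: 2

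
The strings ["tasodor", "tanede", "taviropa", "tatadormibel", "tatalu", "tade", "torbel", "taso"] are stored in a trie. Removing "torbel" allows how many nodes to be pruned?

5

A node on "torbel"'s path can go only if nothing else ends at it or branches off below it.
The suffix "orbel" (5 nodes) is used only by "torbel"; the node for "t" still has the child "a", so pruning stops there.
Nodes removed: 5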